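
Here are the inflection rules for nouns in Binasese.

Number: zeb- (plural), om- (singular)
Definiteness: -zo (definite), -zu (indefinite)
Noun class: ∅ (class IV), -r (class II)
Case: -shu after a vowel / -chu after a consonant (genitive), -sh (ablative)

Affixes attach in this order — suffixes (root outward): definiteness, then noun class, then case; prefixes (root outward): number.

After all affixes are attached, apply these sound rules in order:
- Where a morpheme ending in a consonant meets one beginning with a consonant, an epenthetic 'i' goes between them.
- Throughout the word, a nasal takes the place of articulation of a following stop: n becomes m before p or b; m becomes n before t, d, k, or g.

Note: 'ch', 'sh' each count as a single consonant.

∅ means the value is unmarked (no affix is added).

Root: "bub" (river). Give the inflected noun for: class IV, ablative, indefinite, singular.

omibubizush

Attach definiteness indefinite -zu → bubzu.
noun class = class IV: zero marking, form stays bubzu.
Attach case ablative -sh → bubzush.
Attach number singular om- → ombubzush.
Apply epenthesis: ombubzush → omibubizush.
Nasal assimilation: no change.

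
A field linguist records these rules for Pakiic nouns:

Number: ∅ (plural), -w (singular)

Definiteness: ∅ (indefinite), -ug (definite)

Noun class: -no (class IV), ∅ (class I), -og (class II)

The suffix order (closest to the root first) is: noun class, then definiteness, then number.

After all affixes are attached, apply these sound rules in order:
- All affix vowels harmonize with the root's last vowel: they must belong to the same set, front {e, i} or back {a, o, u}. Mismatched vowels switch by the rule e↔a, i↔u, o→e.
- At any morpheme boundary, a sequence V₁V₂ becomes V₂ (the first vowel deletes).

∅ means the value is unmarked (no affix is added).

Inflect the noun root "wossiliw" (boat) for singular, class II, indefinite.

Attach noun class class II -og → wossiliwog.
definiteness = indefinite: zero marking, form stays wossiliwog.
Attach number singular -w → wossiliwogw.
Apply vowel harmony: wossiliwogw → wossiliwegw.
Vowel deletion: no change.

wossiliwegw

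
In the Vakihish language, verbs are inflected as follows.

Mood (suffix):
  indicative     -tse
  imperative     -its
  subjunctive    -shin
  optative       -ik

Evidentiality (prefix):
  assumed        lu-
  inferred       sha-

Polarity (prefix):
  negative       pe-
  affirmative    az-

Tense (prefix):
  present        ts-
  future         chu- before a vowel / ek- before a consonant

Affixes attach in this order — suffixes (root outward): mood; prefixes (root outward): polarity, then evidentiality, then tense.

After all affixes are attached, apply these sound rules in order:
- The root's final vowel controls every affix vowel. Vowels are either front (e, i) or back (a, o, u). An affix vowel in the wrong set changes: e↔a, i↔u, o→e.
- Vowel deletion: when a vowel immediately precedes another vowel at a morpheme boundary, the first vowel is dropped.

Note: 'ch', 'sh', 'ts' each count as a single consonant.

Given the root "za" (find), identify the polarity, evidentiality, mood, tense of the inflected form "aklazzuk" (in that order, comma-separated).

Segment: ek-lu-az-za-ik.
polarity: az- → affirmative.
evidentiality: lu- → assumed.
mood: -ik → optative.
tense: chu/ek- → future.

affirmative, assumed, optative, future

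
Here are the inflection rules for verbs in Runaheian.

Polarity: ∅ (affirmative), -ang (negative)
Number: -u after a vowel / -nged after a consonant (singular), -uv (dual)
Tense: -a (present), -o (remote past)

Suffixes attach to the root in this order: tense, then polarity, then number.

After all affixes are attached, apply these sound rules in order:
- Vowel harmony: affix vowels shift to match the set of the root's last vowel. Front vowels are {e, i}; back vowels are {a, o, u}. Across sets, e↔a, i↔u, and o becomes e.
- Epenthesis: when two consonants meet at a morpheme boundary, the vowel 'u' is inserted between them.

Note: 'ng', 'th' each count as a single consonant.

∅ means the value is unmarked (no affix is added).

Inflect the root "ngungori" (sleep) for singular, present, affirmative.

ngungoriei

Attach tense present -a → ngungoria.
polarity = affirmative: zero marking, form stays ngungoria.
Attach number singular -u (after vowel 'a') → ngungoriau.
Apply vowel harmony: ngungoriau → ngungoriei.
Epenthesis: no change.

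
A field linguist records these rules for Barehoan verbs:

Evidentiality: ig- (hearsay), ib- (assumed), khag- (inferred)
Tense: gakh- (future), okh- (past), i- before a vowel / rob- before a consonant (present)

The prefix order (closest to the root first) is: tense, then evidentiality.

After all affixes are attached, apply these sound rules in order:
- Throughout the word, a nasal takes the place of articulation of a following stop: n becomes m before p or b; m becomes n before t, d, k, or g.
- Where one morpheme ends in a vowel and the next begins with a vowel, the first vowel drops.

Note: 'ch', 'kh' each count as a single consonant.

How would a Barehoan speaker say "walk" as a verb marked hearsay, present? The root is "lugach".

igroblugach

Attach tense present rob- (before consonant 'l') → roblugach.
Attach evidentiality hearsay ig- → igroblugach.
Nasal assimilation: no change.
Vowel deletion: no change.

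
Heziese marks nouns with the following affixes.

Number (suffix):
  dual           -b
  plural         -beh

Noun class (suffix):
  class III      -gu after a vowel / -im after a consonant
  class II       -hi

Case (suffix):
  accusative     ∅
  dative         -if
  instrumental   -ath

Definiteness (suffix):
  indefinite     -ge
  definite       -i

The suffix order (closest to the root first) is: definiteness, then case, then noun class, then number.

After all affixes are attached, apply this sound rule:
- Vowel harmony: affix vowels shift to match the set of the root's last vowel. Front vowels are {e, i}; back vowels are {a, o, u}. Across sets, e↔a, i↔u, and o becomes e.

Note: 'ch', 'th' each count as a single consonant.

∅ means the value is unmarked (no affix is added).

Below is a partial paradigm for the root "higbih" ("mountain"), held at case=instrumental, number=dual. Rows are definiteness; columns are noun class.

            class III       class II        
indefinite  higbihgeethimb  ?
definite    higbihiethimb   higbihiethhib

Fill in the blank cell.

Attach definiteness indefinite -ge → higbihge.
Attach case instrumental -ath → higbihgeath.
Attach noun class class II -hi → higbihgeathhi.
Attach number dual -b → higbihgeathhib.
Apply vowel harmony: higbihgeathhib → higbihgeethhib.

higbihgeethhib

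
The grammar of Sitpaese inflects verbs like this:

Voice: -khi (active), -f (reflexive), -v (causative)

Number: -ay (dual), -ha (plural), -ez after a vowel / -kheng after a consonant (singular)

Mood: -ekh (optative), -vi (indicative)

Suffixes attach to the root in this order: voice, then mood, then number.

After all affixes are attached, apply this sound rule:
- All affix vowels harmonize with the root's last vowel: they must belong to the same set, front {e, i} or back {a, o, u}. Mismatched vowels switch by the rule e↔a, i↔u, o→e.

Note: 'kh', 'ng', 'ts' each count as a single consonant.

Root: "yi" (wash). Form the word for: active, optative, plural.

yikhiekhhe

Attach voice active -khi → yikhi.
Attach mood optative -ekh → yikhiekh.
Attach number plural -ha → yikhiekhha.
Apply vowel harmony: yikhiekhha → yikhiekhhe.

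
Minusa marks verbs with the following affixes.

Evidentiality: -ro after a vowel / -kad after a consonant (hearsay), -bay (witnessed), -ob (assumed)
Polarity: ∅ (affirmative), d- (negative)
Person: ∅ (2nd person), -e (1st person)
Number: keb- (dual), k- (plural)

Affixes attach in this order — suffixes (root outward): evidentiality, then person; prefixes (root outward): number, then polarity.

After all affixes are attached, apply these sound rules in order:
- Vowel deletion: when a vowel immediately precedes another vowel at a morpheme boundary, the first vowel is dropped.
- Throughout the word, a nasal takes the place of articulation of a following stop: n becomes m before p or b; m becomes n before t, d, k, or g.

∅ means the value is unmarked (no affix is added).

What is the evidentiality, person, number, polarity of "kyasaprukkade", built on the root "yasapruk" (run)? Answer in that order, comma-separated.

hearsay, 1st person, plural, affirmative

Segment: k-yasapruk-kad-e.
evidentiality: -ro/kad → hearsay.
person: -e → 1st person.
number: k- → plural.
polarity: ∅ → affirmative.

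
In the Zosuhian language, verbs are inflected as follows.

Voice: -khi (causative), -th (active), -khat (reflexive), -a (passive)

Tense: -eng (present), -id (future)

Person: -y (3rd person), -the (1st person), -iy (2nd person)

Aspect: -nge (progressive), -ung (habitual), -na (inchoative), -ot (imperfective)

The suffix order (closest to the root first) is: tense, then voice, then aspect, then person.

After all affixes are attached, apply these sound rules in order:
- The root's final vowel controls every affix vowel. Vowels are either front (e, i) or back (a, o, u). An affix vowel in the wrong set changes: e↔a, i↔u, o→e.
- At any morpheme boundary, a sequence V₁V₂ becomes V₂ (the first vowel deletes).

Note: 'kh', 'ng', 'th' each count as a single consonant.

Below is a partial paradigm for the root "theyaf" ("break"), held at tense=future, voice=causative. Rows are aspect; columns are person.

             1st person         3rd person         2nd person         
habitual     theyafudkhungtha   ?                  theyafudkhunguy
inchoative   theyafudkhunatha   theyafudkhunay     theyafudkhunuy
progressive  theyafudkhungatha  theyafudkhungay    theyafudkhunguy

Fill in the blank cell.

Attach tense future -id → theyafid.
Attach voice causative -khi → theyafidkhi.
Attach aspect habitual -ung → theyafidkhiung.
Attach person 3rd person -y → theyafidkhiungy.
Apply vowel harmony: theyafidkhiungy → theyafudkhuungy.
Apply vowel deletion: theyafudkhuungy → theyafudkhungy.

theyafudkhungy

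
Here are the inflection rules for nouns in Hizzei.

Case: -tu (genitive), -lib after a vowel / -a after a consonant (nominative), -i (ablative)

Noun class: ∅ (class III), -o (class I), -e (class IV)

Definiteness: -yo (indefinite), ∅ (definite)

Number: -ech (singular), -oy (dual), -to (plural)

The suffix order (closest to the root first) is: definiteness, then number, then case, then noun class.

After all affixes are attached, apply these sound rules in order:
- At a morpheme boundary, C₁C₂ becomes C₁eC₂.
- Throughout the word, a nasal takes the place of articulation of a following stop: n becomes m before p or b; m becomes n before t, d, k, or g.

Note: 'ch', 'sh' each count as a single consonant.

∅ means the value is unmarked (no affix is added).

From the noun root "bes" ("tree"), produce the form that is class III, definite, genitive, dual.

besoyetu

definiteness = definite: zero marking, form stays bes.
Attach number dual -oy → besoy.
Attach case genitive -tu → besoytu.
noun class = class III: zero marking, form stays besoytu.
Apply epenthesis: besoytu → besoyetu.
Nasal assimilation: no change.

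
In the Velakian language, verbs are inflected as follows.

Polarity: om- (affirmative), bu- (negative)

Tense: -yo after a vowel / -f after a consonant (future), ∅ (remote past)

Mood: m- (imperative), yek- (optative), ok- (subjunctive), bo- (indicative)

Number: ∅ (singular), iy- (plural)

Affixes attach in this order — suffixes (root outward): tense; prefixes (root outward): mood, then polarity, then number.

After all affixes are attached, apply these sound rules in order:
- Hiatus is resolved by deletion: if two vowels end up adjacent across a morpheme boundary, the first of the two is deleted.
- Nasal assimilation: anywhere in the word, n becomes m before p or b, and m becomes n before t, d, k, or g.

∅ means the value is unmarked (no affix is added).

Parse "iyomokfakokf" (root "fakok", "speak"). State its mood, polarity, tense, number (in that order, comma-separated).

subjunctive, affirmative, future, plural

Segment: iy-om-ok-fakok-f.
mood: ok- → subjunctive.
polarity: om- → affirmative.
tense: -yo/f → future.
number: iy- → plural.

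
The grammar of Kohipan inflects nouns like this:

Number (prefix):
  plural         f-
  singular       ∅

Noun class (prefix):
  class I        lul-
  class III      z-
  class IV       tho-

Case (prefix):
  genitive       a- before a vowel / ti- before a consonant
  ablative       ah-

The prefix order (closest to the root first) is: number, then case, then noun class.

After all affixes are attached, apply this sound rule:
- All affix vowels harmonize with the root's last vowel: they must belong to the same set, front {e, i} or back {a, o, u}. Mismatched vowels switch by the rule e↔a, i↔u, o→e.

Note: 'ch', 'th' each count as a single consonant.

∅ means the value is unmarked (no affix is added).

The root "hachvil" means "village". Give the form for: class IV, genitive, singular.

thetihachvil

number = singular: zero marking, form stays hachvil.
Attach case genitive ti- (before consonant 'h') → tihachvil.
Attach noun class class IV tho- → thotihachvil.
Apply vowel harmony: thotihachvil → thetihachvil.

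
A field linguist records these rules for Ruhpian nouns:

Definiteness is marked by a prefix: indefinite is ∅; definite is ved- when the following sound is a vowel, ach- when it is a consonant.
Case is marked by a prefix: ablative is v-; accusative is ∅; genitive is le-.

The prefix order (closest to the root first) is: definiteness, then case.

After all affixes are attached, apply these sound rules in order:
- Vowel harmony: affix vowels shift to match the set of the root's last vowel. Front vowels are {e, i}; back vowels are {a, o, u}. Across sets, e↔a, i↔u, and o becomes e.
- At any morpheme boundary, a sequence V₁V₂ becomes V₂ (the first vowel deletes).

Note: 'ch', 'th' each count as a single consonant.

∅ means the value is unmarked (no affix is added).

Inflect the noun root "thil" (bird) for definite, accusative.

echthil

Attach definiteness definite ach- (before consonant 'th') → achthil.
case = accusative: zero marking, form stays achthil.
Apply vowel harmony: achthil → echthil.
Vowel deletion: no change.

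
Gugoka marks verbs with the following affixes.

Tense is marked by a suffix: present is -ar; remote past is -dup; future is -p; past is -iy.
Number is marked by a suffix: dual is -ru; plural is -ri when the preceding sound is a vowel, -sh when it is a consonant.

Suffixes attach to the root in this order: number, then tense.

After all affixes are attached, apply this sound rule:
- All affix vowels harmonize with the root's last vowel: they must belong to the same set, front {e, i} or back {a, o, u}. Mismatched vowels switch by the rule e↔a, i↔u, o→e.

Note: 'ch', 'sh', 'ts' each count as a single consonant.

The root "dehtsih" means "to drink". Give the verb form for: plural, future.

dehtsihshp

Attach number plural -sh (after consonant 'h') → dehtsihsh.
Attach tense future -p → dehtsihshp.
Vowel harmony: no change.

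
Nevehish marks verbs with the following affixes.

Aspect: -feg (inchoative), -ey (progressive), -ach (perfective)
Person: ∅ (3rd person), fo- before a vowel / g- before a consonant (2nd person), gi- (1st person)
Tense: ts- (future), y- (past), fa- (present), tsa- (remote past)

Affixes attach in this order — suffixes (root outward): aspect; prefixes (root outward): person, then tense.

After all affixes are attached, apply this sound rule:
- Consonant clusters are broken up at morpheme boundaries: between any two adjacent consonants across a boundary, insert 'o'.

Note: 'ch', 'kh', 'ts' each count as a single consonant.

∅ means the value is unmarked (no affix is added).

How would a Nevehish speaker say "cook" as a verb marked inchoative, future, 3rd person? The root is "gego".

tsogegofeg

person = 3rd person: zero marking, form stays gego.
Attach aspect inchoative -feg → gegofeg.
Attach tense future ts- → tsgegofeg.
Apply epenthesis: tsgegofeg → tsogegofeg.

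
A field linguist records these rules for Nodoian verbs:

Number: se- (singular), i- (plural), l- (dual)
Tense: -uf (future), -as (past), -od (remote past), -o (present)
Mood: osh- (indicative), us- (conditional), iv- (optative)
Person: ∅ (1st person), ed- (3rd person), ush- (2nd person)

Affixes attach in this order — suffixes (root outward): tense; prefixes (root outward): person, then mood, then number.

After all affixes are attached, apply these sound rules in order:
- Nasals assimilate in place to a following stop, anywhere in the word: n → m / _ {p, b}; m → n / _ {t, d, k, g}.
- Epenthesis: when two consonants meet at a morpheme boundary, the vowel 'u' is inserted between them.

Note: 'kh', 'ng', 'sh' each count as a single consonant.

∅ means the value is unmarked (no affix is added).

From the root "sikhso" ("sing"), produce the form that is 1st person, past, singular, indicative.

seoshusikhsoas

person = 1st person: zero marking, form stays sikhso.
Attach mood indicative osh- → oshsikhso.
Attach tense past -as → oshsikhsoas.
Attach number singular se- → seoshsikhsoas.
Nasal assimilation: no change.
Apply epenthesis: seoshsikhsoas → seoshusikhsoas.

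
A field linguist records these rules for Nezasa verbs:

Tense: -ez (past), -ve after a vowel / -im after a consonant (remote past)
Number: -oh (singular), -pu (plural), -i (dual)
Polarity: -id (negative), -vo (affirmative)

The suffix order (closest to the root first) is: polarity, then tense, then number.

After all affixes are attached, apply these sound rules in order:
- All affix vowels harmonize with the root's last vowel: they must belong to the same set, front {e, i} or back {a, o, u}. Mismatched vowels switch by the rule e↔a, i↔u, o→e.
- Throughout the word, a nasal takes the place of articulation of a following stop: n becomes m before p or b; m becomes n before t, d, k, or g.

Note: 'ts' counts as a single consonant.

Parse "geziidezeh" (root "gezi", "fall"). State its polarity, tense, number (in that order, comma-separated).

Segment: gezi-id-ez-oh.
polarity: -id → negative.
tense: -ez → past.
number: -oh → singular.

negative, past, singular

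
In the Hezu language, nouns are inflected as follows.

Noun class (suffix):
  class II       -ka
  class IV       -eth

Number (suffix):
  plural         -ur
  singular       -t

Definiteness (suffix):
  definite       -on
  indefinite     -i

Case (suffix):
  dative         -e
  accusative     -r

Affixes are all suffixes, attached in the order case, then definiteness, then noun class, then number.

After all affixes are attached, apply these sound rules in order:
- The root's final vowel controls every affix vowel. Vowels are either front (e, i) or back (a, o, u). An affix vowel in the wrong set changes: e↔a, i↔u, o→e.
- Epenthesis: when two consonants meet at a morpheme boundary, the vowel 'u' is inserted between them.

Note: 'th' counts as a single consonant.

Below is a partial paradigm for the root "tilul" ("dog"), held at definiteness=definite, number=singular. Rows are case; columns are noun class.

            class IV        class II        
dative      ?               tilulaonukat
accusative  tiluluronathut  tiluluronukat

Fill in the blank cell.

tilulaonathut

Attach case dative -e → tilule.
Attach definiteness definite -on → tiluleon.
Attach noun class class IV -eth → tiluleoneth.
Attach number singular -t → tiluleonetht.
Apply vowel harmony: tiluleonetht → tilulaonatht.
Apply epenthesis: tilulaonatht → tilulaonathut.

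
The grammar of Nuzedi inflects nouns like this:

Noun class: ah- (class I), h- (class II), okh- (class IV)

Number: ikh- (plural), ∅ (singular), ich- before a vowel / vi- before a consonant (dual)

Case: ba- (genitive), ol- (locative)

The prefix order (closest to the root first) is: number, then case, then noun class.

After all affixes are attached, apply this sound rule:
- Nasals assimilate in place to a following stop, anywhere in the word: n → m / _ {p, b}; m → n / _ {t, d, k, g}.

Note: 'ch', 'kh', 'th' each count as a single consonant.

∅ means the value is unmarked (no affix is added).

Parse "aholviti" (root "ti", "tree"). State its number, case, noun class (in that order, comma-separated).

dual, locative, class I

Segment: ah-ol-vi-ti.
number: ich/vi- → dual.
case: ol- → locative.
noun class: ah- → class I.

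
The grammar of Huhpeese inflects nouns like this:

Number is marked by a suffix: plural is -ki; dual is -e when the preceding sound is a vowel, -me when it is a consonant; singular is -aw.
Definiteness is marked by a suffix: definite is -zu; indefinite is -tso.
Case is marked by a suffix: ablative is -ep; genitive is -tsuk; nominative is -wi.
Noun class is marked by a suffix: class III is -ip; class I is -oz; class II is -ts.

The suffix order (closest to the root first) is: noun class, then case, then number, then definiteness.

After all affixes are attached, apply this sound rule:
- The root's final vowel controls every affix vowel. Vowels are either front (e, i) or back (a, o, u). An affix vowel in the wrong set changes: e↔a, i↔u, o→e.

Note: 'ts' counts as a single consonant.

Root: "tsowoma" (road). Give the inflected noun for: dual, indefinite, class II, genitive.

tsowomatstsukmatso

Attach noun class class II -ts → tsowomats.
Attach case genitive -tsuk → tsowomatstsuk.
Attach number dual -me (after consonant 'k') → tsowomatstsukme.
Attach definiteness indefinite -tso → tsowomatstsukmetso.
Apply vowel harmony: tsowomatstsukmetso → tsowomatstsukmatso.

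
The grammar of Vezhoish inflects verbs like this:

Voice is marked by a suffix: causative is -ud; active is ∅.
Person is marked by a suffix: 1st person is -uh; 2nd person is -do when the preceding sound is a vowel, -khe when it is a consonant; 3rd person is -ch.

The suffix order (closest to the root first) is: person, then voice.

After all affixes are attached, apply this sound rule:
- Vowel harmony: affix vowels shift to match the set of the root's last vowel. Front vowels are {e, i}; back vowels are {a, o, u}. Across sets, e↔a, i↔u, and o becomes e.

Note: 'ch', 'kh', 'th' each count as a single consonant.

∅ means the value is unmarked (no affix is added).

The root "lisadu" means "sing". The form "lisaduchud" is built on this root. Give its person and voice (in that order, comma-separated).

Segment: lisadu-ch-ud.
person: -ch → 3rd person.
voice: -ud → causative.

3rd person, causative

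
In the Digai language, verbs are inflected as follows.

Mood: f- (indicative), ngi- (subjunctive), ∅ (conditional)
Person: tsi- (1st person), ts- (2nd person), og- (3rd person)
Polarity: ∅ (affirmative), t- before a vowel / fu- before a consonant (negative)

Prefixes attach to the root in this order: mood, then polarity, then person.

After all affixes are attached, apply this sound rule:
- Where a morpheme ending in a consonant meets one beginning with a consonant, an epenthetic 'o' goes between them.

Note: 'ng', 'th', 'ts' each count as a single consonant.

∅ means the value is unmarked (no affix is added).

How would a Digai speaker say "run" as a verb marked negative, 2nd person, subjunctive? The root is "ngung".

tsofungingung

Attach mood subjunctive ngi- → ngingung.
Attach polarity negative fu- (before consonant 'ng') → fungingung.
Attach person 2nd person ts- → tsfungingung.
Apply epenthesis: tsfungingung → tsofungingung.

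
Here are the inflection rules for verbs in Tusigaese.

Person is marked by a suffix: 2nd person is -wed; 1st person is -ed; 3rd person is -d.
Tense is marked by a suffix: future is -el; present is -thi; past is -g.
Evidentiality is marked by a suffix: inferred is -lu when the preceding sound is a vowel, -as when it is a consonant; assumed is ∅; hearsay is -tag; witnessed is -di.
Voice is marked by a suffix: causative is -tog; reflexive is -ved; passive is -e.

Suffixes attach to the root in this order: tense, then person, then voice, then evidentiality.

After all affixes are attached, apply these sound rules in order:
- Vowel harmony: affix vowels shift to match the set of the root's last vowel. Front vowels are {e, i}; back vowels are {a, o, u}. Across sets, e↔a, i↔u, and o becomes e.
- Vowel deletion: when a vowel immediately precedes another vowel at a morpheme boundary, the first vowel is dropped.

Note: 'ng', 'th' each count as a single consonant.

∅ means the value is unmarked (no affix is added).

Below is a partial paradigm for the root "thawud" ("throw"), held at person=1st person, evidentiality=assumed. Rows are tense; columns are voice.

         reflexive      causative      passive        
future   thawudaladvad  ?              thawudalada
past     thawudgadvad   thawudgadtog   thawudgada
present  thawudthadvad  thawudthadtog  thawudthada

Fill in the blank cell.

Attach tense future -el → thawudel.
Attach person 1st person -ed → thawudeled.
Attach voice causative -tog → thawudeledtog.
evidentiality = assumed: zero marking, form stays thawudeledtog.
Apply vowel harmony: thawudeledtog → thawudaladtog.
Vowel deletion: no change.

thawudaladtog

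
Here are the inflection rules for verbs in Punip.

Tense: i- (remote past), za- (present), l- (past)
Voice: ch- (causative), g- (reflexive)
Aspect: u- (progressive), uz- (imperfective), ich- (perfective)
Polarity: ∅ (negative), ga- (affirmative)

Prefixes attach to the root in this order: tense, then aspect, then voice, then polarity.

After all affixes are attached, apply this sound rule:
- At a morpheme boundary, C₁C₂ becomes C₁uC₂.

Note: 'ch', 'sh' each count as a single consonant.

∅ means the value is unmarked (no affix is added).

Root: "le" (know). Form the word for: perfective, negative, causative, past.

Attach tense past l- → lle.
Attach aspect perfective ich- → ichlle.
Attach voice causative ch- → chichlle.
polarity = negative: zero marking, form stays chichlle.
Apply epenthesis: chichlle → chichulule.

chichulule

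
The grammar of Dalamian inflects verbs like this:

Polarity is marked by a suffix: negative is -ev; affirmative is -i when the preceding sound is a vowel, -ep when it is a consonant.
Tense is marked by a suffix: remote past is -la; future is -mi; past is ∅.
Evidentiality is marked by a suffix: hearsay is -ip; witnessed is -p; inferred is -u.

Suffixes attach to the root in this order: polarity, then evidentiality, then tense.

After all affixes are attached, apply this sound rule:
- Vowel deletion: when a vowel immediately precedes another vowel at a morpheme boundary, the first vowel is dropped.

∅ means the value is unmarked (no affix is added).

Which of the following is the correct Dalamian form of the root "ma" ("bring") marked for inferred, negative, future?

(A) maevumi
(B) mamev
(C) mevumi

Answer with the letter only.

Attach polarity negative -ev → maev.
Attach evidentiality inferred -u → maevu.
Attach tense future -mi → maevumi.
Apply vowel deletion: maevumi → mevumi.
So the correct form is mevumi, option (C).
(A) maevumi is wrong: it fails to apply the sound rule(s).
(B) mamev is wrong: it has the affixes in the wrong order.

C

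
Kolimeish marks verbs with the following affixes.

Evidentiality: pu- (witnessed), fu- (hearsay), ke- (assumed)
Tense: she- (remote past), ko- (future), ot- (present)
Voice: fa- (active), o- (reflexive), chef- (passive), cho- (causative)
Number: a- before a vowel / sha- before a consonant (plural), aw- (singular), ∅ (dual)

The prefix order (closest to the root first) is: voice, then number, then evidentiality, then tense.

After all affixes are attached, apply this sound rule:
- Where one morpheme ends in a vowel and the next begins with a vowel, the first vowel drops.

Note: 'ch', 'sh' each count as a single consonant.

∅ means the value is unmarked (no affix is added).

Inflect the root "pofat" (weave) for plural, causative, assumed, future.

kokeshachopofat

Attach voice causative cho- → chopofat.
Attach number plural sha- (before consonant 'ch') → shachopofat.
Attach evidentiality assumed ke- → keshachopofat.
Attach tense future ko- → kokeshachopofat.
Vowel deletion: no change.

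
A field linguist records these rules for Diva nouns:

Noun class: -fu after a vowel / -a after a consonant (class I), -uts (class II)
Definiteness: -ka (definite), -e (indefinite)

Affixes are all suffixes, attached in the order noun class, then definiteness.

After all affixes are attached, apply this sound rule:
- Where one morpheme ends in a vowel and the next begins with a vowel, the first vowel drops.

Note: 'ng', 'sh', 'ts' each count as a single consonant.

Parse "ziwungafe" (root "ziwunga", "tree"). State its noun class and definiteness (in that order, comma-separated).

class I, indefinite

Segment: ziwunga-fu-e.
noun class: -fu/a → class I.
definiteness: -e → indefinite.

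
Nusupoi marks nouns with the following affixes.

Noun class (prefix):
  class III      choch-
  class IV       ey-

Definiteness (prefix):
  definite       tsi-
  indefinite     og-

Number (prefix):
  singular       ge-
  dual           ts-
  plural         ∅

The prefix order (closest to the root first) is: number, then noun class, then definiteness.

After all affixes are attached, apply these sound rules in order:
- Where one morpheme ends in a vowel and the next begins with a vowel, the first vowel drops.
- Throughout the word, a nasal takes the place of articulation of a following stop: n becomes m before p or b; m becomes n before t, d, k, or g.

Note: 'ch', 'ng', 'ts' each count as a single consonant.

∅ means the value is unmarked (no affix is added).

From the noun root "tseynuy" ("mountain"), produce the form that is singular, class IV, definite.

Attach number singular ge- → getseynuy.
Attach noun class class IV ey- → eygetseynuy.
Attach definiteness definite tsi- → tsieygetseynuy.
Apply vowel deletion: tsieygetseynuy → tseygetseynuy.
Nasal assimilation: no change.

tseygetseynuy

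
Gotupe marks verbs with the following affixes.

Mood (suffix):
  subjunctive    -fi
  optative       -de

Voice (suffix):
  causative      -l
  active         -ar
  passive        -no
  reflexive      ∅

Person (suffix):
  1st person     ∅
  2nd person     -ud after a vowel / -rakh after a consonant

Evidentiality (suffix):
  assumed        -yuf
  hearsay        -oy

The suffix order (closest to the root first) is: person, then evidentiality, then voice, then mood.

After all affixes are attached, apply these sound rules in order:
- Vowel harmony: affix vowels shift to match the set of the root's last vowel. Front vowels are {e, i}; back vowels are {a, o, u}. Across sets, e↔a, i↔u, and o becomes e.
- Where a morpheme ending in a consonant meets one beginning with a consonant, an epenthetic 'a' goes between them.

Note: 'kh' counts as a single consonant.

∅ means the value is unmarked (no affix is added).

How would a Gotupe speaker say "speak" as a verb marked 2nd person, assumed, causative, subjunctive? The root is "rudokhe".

Attach person 2nd person -ud (after vowel 'e') → rudokheud.
Attach evidentiality assumed -yuf → rudokheudyuf.
Attach voice causative -l → rudokheudyufl.
Attach mood subjunctive -fi → rudokheudyuflfi.
Apply vowel harmony: rudokheudyuflfi → rudokheidyiflfi.
Apply epenthesis: rudokheidyiflfi → rudokheidayifalafi.

rudokheidayifalafi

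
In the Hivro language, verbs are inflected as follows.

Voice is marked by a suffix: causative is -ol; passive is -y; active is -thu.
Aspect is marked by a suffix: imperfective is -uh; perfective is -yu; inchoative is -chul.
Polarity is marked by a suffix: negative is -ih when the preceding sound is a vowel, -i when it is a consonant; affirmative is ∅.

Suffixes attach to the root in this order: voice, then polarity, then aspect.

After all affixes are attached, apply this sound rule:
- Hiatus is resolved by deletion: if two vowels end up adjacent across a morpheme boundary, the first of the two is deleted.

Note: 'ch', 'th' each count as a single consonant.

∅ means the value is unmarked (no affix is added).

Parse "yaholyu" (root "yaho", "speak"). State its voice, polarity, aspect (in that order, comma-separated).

Segment: yaho-ol-yu.
voice: -ol → causative.
polarity: ∅ → affirmative.
aspect: -yu → perfective.

causative, affirmative, perfective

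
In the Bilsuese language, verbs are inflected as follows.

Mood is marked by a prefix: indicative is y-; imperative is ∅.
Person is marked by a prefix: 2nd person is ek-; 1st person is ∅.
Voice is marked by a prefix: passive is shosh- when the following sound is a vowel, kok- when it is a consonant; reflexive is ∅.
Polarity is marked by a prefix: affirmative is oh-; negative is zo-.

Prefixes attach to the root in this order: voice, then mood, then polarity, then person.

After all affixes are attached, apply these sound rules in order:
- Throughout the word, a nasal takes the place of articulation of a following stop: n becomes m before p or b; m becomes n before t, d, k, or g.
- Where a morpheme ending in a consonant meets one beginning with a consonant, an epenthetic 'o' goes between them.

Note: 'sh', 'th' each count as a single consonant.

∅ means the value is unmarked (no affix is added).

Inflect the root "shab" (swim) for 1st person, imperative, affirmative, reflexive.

ohoshab

voice = reflexive: zero marking, form stays shab.
mood = imperative: zero marking, form stays shab.
Attach polarity affirmative oh- → ohshab.
person = 1st person: zero marking, form stays ohshab.
Nasal assimilation: no change.
Apply epenthesis: ohshab → ohoshab.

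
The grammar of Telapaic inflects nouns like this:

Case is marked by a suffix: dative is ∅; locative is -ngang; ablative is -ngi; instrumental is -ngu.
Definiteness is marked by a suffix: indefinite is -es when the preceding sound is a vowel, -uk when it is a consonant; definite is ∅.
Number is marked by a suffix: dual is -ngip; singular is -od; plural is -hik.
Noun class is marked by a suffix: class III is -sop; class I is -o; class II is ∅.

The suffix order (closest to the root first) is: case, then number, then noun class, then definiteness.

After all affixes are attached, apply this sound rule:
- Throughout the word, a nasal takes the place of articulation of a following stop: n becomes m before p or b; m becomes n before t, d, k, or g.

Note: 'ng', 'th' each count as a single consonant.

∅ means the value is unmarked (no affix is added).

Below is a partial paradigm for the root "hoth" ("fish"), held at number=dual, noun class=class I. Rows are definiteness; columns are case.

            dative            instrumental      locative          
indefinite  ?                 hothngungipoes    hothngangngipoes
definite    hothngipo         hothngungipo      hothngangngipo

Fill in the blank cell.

case = dative: zero marking, form stays hoth.
Attach number dual -ngip → hothngip.
Attach noun class class I -o → hothngipo.
Attach definiteness indefinite -es (after vowel 'o') → hothngipoes.
Nasal assimilation: no change.

hothngipoes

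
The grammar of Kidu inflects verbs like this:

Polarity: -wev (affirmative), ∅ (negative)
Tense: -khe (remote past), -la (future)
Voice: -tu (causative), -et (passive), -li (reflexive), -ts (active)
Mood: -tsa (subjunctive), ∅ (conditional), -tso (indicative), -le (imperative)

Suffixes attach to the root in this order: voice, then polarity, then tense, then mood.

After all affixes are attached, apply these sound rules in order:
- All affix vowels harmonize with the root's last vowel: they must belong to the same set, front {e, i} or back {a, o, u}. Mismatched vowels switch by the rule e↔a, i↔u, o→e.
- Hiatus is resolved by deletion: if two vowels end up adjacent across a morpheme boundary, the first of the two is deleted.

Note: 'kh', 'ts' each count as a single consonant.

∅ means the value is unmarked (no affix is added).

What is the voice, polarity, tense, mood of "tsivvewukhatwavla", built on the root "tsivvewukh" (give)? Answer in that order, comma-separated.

Segment: tsivvewukh-et-wev-la.
voice: -et → passive.
polarity: -wev → affirmative.
tense: -la → future.
mood: ∅ → conditional.

passive, affirmative, future, conditional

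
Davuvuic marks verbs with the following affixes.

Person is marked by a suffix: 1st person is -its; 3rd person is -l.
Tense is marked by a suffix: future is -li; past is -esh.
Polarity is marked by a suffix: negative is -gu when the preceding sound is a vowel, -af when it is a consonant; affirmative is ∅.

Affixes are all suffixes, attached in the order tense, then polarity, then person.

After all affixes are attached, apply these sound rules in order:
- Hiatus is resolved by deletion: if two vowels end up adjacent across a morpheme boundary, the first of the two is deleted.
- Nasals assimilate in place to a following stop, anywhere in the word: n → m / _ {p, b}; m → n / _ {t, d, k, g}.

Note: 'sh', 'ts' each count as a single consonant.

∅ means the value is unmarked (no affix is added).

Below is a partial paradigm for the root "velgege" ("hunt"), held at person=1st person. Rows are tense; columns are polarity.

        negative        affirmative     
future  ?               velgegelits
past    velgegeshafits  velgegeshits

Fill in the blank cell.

velgegeligits

Attach tense future -li → velgegeli.
Attach polarity negative -gu (after vowel 'i') → velgegeligu.
Attach person 1st person -its → velgegeliguits.
Apply vowel deletion: velgegeliguits → velgegeligits.
Nasal assimilation: no change.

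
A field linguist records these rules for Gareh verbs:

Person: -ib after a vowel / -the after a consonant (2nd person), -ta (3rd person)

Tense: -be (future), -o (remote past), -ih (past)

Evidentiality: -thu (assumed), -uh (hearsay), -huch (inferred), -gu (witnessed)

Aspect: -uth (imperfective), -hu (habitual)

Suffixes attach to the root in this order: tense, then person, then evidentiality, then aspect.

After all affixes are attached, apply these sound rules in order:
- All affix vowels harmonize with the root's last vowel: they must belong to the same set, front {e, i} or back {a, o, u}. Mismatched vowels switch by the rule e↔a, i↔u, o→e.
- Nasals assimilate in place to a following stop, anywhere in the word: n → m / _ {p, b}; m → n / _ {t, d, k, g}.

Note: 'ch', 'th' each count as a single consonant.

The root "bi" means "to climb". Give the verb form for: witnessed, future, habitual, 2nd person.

bibeibgihi

Attach tense future -be → bibe.
Attach person 2nd person -ib (after vowel 'e') → bibeib.
Attach evidentiality witnessed -gu → bibeibgu.
Attach aspect habitual -hu → bibeibguhu.
Apply vowel harmony: bibeibguhu → bibeibgihi.
Nasal assimilation: no change.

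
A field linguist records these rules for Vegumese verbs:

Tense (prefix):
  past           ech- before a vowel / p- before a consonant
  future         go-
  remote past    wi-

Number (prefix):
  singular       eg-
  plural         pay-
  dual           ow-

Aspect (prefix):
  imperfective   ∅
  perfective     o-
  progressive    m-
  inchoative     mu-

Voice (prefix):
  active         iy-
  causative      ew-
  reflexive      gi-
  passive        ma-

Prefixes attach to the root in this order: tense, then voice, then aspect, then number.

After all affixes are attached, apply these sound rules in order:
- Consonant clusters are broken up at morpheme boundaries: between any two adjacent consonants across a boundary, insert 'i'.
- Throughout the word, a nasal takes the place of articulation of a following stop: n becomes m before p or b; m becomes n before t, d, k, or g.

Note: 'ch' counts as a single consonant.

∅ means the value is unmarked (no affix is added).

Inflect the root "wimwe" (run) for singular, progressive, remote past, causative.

egimewiwiwimwe

Attach tense remote past wi- → wiwimwe.
Attach voice causative ew- → ewwiwimwe.
Attach aspect progressive m- → mewwiwimwe.
Attach number singular eg- → egmewwiwimwe.
Apply epenthesis: egmewwiwimwe → egimewiwiwimwe.
Nasal assimilation: no change.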